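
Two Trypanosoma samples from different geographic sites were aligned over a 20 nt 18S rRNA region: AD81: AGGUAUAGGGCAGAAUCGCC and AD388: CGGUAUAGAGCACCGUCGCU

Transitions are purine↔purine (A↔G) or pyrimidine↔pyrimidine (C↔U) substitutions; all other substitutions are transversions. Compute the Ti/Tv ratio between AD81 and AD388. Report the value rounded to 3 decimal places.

Differing sites — 1:A/C (Tv); 9:G/A (Ti); 13:G/C (Tv); 14:A/C (Tv); 15:A/G (Ti); 20:C/U (Ti).
Of the 6 differences, 3 transitions and 3 transversions, so Ti/Tv = 3/3 = 1.000.

1.000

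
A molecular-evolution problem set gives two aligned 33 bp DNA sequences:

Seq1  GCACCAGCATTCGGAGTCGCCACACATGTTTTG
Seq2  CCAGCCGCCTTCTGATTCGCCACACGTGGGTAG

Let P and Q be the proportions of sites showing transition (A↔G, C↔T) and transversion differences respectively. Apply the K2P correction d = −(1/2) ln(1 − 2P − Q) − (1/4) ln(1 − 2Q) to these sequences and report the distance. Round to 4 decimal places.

Mismatches occur at site 1 (G↔C, transversion), site 4 (C↔G, transversion), site 6 (A↔C, transversion), site 9 (A↔C, transversion), site 13 (G↔T, transversion), site 16 (G↔T, transversion), site 26 (A↔G, transition), site 29 (T↔G, transversion), site 30 (T↔G, transversion), site 32 (T↔A, transversion).
Of the 10 differences, 1 transition and 9 transversions over 33 sites: P = 1/33 = 0.030303, Q = 9/33 = 0.272727.
d = −0.5·ln(0.666667) − 0.25·ln(0.454546) = −0.5·(-0.405465) − 0.25·(-0.788456) = 0.3998.

0.3998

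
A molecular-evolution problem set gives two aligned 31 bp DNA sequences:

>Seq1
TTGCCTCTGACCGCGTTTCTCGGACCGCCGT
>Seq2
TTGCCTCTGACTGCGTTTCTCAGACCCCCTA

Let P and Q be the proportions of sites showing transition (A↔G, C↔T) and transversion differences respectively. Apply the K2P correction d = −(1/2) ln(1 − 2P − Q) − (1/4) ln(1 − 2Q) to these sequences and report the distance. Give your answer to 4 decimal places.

Differing sites — 12:C/T (Ti); 22:G/A (Ti); 27:G/C (Tv); 30:G/T (Tv); 31:T/A (Tv).
Of the 5 differences, 2 transitions and 3 transversions over 31 sites: P = 2/31 = 0.064516, Q = 3/31 = 0.096774.
d = −0.5·ln(0.774194) − 0.25·ln(0.806452) = −0.5·(-0.255933) − 0.25·(-0.215111) = 0.1817.

0.1817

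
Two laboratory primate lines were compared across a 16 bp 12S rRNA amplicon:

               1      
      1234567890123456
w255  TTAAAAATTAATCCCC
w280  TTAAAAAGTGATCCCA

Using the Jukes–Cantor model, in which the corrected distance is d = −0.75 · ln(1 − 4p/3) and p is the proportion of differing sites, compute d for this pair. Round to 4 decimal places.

The sequences differ at positions 8 (T/G), 10 (A/G), 16 (C/A).
p = 3/16 = 0.187500.
d = −0.75 · ln(1 − (4/3)·0.187500) = −0.75 · ln(0.750000) = −0.75 · (-0.287682) = 0.2158.

0.2158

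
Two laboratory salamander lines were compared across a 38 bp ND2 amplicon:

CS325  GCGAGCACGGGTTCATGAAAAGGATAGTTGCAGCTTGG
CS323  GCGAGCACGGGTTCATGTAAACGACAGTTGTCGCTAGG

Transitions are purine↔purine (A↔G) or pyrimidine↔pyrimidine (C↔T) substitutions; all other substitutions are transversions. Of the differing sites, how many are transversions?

Differing sites — 18:A/T (Tv); 22:G/C (Tv); 25:T/C (Ti); 31:C/T (Ti); 32:A/C (Tv); 36:T/A (Tv).
Of the 6 differences, 2 transitions and 4 transversions, so the answer is 4.

4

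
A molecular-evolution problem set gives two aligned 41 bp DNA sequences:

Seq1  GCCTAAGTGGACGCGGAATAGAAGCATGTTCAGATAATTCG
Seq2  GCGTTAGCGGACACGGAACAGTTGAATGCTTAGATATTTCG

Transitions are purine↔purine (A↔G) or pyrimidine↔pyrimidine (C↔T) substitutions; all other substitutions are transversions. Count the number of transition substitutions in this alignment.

5

Mismatches occur at site 3 (C/G, transversion), site 5 (A/T, transversion), site 8 (T/C, transition), site 13 (G/A, transition), site 19 (T/C, transition), site 22 (A/T, transversion), site 23 (A/T, transversion), site 25 (C/A, transversion), site 29 (T/C, transition), site 31 (C/T, transition), site 37 (A/T, transversion).
Of the 11 differences, 5 transitions and 6 transversions, so the answer is 5.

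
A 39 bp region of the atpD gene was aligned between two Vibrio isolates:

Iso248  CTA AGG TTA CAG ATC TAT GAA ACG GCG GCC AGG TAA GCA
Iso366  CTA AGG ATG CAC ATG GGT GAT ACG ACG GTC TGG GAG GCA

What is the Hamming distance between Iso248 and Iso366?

Differing sites — 7:T/A; 9:A/G; 12:G/C; 15:C/G; 16:T/G; 17:A/G; 21:A/T; 25:G/A; 29:C/T; 31:A/T; 34:T/G; 36:A/G.
That gives 12 mismatches out of 39 aligned sites, so the Hamming distance is 12.

12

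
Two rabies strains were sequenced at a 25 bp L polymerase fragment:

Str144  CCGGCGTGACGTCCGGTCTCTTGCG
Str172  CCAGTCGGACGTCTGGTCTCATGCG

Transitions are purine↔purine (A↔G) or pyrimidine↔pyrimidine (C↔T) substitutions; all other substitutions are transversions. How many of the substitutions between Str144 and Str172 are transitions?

3

Differing sites — 3:G/A (Ti); 5:C/T (Ti); 6:G/C (Tv); 7:T/G (Tv); 14:C/T (Ti); 21:T/A (Tv).
Of the 6 differences, 3 transitions and 3 transversions, so the answer is 3.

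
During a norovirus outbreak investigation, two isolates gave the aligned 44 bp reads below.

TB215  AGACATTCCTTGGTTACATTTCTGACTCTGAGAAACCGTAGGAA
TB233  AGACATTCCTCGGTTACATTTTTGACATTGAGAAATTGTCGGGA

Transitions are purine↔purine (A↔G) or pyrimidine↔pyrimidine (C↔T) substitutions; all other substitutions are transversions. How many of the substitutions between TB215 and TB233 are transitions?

Mismatches occur at site 11 (T/C, transition), site 22 (C/T, transition), site 27 (T/A, transversion), site 28 (C/T, transition), site 36 (C/T, transition), site 37 (C/T, transition), site 40 (A/C, transversion), site 43 (A/G, transition).
Of the 8 differences, 6 transitions and 2 transversions, so the answer is 6.

6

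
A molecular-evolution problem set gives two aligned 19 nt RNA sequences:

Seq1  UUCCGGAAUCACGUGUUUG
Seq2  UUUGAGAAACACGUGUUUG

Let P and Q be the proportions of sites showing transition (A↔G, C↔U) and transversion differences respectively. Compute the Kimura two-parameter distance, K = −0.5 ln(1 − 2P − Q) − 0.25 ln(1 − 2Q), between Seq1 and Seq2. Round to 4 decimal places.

Differing sites — 3:C/U (Ti); 4:C/G (Tv); 5:G/A (Ti); 9:U/A (Tv).
Of the 4 differences, 2 transitions and 2 transversions over 19 sites: P = 2/19 = 0.105263, Q = 2/19 = 0.105263.
d = −0.5·ln(0.684211) − 0.25·ln(0.789474) = −0.5·(-0.379489) − 0.25·(-0.236388) = 0.2488.

0.2488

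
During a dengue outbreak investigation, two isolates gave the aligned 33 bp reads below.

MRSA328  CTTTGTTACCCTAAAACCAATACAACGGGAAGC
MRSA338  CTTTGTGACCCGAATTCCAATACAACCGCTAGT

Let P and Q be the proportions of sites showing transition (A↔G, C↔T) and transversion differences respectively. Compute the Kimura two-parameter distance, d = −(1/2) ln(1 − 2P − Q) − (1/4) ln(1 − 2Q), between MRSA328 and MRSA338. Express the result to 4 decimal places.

Differing sites — 7:T/G (Tv); 12:T/G (Tv); 15:A/T (Tv); 16:A/T (Tv); 27:G/C (Tv); 29:G/C (Tv); 30:A/T (Tv); 33:C/T (Ti).
Of the 8 differences, 1 transition and 7 transversions over 33 sites: P = 1/33 = 0.030303, Q = 7/33 = 0.212121.
d = −0.5·ln(0.727273) − 0.25·ln(0.575758) = −0.5·(-0.318453) − 0.25·(-0.552068) = 0.2972.

0.2972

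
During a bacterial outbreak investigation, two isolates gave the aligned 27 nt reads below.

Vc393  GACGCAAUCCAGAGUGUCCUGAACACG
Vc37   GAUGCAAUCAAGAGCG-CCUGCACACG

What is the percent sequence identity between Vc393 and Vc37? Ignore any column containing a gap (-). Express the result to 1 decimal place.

84.6%

Excluding the 1 gap column leaves 26 comparable sites.
Differing sites — 3:C/U; 10:C/A; 15:U/C; 22:A/C.
22 of the 26 comparable sites match, so the percent identity is 22/26 × 100 = 84.6%.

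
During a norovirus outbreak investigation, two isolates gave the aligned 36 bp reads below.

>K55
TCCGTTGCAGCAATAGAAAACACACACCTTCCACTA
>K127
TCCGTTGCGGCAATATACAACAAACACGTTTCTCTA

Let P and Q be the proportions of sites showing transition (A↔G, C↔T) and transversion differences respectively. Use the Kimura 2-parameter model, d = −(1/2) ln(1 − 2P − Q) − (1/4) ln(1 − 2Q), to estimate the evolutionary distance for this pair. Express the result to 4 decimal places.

The sequences differ at positions 9 (A/G, transition), 16 (G/T, transversion), 18 (A/C, transversion), 23 (C/A, transversion), 28 (C/G, transversion), 31 (C/T, transition), 33 (A/T, transversion).
Of the 7 differences, 2 transitions and 5 transversions over 36 sites: P = 2/36 = 0.055556, Q = 5/36 = 0.138889.
d = −0.5·ln(0.749999) − 0.25·ln(0.722222) = −0.5·(-0.287683) − 0.25·(-0.325423) = 0.2252.

0.2252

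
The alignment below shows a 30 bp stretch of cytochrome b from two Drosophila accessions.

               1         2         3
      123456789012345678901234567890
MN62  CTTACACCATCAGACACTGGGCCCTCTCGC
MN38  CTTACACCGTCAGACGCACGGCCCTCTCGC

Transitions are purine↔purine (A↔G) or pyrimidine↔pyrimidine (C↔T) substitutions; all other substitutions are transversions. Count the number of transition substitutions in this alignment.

2

Mismatches occur at site 9 (A↔G, transition), site 16 (A↔G, transition), site 18 (T↔A, transversion), site 19 (G↔C, transversion).
Of the 4 differences, 2 transitions and 2 transversions, so the answer is 2.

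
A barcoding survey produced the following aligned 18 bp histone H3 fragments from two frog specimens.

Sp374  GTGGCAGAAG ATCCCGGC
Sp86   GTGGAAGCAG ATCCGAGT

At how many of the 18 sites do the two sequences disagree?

5

Differing sites — 5:C/A; 8:A/C; 15:C/G; 16:G/A; 18:C/T.
That gives 5 mismatches out of 18 aligned sites, so the Hamming distance is 5.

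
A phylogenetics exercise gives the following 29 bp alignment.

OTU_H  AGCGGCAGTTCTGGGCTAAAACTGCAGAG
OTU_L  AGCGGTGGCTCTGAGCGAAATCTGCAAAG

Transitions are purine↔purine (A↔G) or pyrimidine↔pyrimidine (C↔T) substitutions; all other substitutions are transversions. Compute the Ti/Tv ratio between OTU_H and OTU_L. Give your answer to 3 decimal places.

Differing sites — 6:C/T (Ti); 7:A/G (Ti); 9:T/C (Ti); 14:G/A (Ti); 17:T/G (Tv); 21:A/T (Tv); 27:G/A (Ti).
Of the 7 differences, 5 transitions and 2 transversions, so Ti/Tv = 5/2 = 2.500.

2.500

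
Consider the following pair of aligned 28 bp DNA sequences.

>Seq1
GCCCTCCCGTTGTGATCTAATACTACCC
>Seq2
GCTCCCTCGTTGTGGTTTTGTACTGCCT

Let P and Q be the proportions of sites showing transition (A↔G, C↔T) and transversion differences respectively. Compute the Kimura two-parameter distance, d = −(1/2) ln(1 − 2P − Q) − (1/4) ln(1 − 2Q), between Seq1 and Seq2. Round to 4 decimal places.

0.4857

Differing sites — 3:C/T (Ti); 5:T/C (Ti); 7:C/T (Ti); 15:A/G (Ti); 17:C/T (Ti); 19:A/T (Tv); 20:A/G (Ti); 25:A/G (Ti); 28:C/T (Ti).
Of the 9 differences, 8 transitions and 1 transversion over 28 sites: P = 8/28 = 0.285714, Q = 1/28 = 0.035714.
d = −0.5·ln(0.392858) − 0.25·ln(0.928572) = −0.5·(-0.934307) − 0.25·(-0.074107) = 0.4857.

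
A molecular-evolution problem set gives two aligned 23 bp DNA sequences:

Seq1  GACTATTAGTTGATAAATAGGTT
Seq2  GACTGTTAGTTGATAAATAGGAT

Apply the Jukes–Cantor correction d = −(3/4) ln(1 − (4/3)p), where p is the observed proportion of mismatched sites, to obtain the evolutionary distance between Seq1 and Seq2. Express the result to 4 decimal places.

Differing sites — 5:A/G; 22:T/A.
p = 2/23 = 0.086957.
d = −0.75 · ln(1 − (4/3)·0.086957) = −0.75 · ln(0.884057) = −0.75 · (-0.123234) = 0.0924.

0.0924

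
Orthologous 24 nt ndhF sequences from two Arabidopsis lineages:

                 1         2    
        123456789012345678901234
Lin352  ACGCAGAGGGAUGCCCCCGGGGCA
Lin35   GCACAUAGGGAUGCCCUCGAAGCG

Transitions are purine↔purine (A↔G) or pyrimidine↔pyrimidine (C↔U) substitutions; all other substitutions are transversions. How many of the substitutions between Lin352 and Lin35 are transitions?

Mismatches occur at site 1 (A→G, transition), site 3 (G→A, transition), site 6 (G→U, transversion), site 17 (C→U, transition), site 20 (G→A, transition), site 21 (G→A, transition), site 24 (A→G, transition).
Of the 7 differences, 6 transitions and 1 transversion, so the answer is 6.

6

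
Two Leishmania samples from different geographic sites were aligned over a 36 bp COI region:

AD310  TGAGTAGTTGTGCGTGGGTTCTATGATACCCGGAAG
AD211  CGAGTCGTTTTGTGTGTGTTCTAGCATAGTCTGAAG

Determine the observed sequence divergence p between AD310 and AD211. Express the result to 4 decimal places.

Differing sites — 1:T/C; 6:A/C; 10:G/T; 13:C/T; 17:G/T; 24:T/G; 25:G/C; 29:C/G; 30:C/T; 32:G/T.
There are 10 differences over 36 sites, so p = 10/36 = 0.2778.

0.2778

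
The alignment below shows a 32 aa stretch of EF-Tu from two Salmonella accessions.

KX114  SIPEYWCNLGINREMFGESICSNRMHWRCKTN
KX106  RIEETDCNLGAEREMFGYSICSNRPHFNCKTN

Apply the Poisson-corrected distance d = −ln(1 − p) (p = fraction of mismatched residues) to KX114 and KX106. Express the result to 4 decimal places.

0.3747

Mismatches occur at site 1 (S↔R), site 3 (P↔E), site 5 (Y↔T), site 6 (W↔D), site 11 (I↔A), site 12 (N↔E), site 18 (E↔Y), site 25 (M↔P), site 27 (W↔F), site 28 (R↔N).
p = 10/32 = 0.312500.
d = −ln(1 − 0.312500) = −ln(0.687500) = 0.3747.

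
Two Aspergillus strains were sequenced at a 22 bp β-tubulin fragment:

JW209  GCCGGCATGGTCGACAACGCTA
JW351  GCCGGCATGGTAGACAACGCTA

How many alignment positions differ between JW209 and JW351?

A single mismatch occurs at site 12 (C/A).
That gives 1 mismatch out of 22 aligned sites, so the Hamming distance is 1.

1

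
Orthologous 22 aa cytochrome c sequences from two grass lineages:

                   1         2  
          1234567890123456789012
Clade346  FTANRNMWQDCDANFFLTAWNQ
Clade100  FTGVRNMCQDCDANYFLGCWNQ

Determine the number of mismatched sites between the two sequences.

6

The sequences differ at positions 3 (A/G), 4 (N/V), 8 (W/C), 15 (F/Y), 18 (T/G), 19 (A/C).
That gives 6 mismatches out of 22 aligned sites, so the Hamming distance is 6.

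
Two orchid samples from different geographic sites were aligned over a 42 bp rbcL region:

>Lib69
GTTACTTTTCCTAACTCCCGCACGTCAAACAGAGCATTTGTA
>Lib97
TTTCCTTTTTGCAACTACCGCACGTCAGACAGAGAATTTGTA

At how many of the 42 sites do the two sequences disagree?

8

Differing sites — 1:G/T; 4:A/C; 10:C/T; 11:C/G; 12:T/C; 17:C/A; 28:A/G; 35:C/A.
That gives 8 mismatches out of 42 aligned sites, so the Hamming distance is 8.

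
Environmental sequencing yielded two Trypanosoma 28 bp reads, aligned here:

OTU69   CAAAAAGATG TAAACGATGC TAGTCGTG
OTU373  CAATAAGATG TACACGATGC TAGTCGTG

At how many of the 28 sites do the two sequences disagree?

Mismatches occur at site 4 (A→T), site 13 (A→C).
That gives 2 mismatches out of 28 aligned sites, so the Hamming distance is 2.

2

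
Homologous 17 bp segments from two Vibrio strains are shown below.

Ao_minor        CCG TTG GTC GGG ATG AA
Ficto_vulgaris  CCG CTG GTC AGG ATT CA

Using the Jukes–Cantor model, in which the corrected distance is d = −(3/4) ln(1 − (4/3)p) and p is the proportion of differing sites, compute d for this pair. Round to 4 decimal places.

Mismatches occur at site 4 (T↔C), site 10 (G↔A), site 15 (G↔T), site 16 (A↔C).
p = 4/17 = 0.235294.
d = −0.75 · ln(1 − (4/3)·0.235294) = −0.75 · ln(0.686275) = −0.75 · (-0.376477) = 0.2824.

0.2824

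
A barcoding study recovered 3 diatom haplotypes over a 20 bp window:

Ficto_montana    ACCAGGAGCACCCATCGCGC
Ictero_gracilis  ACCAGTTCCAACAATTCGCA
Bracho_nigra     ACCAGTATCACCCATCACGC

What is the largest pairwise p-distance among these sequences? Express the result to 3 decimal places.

0.500

Pairwise Hamming distances:
  Ficto_montana vs Ictero_gracilis: 10
  Ficto_montana vs Bracho_nigra: 3
  Ictero_gracilis vs Bracho_nigra: 9
The largest is 10 mismatches, between Ficto_montana and Ictero_gracilis; p = 10/20 = 0.500.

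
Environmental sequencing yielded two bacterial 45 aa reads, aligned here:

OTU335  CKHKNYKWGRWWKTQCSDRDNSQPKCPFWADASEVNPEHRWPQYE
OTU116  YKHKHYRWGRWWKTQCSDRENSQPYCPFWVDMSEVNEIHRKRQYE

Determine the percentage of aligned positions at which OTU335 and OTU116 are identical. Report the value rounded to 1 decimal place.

75.6%

Mismatches occur at site 1 (C↔Y), site 5 (N↔H), site 7 (K↔R), site 20 (D↔E), site 25 (K↔Y), site 30 (A↔V), site 32 (A↔M), site 37 (P↔E), site 38 (E↔I), site 41 (W↔K), site 42 (P↔R).
34 of the 45 sites match, so the percent identity is 34/45 × 100 = 75.6%.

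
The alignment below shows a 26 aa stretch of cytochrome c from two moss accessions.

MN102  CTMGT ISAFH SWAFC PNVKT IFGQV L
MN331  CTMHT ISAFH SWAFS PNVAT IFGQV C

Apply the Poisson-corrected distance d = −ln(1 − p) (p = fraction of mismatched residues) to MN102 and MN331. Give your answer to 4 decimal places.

0.1671

Mismatches occur at site 4 (G→H), site 15 (C→S), site 19 (K→A), site 26 (L→C).
p = 4/26 = 0.153846.
d = −ln(1 − 0.153846) = −ln(0.846154) = 0.1671.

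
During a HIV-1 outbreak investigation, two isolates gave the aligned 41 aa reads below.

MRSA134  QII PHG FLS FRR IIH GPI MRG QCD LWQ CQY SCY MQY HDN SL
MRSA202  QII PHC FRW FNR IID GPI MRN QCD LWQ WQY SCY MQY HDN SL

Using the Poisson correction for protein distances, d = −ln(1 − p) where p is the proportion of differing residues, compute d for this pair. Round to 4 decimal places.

0.1872

Mismatches occur at site 6 (G/C), site 8 (L/R), site 9 (S/W), site 11 (R/N), site 15 (H/D), site 21 (G/N), site 28 (C/W).
p = 7/41 = 0.170732.
d = −ln(1 − 0.170732) = −ln(0.829268) = 0.1872.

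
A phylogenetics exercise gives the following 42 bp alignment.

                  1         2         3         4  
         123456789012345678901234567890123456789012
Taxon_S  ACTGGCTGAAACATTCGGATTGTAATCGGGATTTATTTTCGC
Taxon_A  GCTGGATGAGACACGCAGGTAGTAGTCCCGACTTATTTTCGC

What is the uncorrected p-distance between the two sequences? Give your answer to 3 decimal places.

Mismatches occur at site 1 (A/G), site 6 (C/A), site 10 (A/G), site 14 (T/C), site 15 (T/G), site 17 (G/A), site 19 (A/G), site 21 (T/A), site 25 (A/G), site 28 (G/C), site 29 (G/C), site 32 (T/C).
There are 12 differences over 42 sites, so p = 12/42 = 0.286.

0.286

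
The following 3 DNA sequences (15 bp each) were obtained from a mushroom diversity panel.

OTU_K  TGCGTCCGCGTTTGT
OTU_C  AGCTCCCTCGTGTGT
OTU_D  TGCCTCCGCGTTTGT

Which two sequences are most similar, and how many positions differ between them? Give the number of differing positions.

Pairwise Hamming distances:
  OTU_K vs OTU_C: 5
  OTU_K vs OTU_D: 1
  OTU_C vs OTU_D: 5
The smallest is 1, between OTU_K and OTU_D.

1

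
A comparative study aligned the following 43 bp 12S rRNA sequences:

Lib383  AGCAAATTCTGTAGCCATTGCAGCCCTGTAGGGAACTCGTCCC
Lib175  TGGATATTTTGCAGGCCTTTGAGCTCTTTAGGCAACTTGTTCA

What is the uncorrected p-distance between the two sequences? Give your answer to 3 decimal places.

0.349

Mismatches occur at site 1 (A→T), site 3 (C→G), site 5 (A→T), site 9 (C→T), site 12 (T→C), site 15 (C→G), site 17 (A→C), site 20 (G→T), site 21 (C→G), site 25 (C→T), site 28 (G→T), site 33 (G→C), site 38 (C→T), site 41 (C→T), site 43 (C→A).
There are 15 differences over 43 sites, so p = 15/43 = 0.349.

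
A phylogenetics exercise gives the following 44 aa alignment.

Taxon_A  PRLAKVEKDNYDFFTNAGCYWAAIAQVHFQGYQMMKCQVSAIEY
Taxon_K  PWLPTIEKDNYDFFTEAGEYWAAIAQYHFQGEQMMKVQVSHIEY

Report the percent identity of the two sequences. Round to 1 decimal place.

Differing sites — 2:R/W; 4:A/P; 5:K/T; 6:V/I; 16:N/E; 19:C/E; 27:V/Y; 32:Y/E; 37:C/V; 41:A/H.
34 of the 44 sites match, so the percent identity is 34/44 × 100 = 77.3%.

77.3%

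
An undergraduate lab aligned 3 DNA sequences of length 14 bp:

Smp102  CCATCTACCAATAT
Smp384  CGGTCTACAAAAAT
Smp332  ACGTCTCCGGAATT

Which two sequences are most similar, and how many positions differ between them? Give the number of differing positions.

4

Pairwise Hamming distances:
  Smp102 vs Smp384: 4
  Smp102 vs Smp332: 7
  Smp384 vs Smp332: 6
The smallest is 4, between Smp102 and Smp384.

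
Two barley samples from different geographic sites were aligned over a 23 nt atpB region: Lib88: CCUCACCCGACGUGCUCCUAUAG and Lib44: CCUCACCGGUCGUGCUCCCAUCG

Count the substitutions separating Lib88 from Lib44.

4

Differing sites — 8:C/G; 10:A/U; 19:U/C; 22:A/C.
That gives 4 mismatches out of 23 aligned sites, so the Hamming distance is 4.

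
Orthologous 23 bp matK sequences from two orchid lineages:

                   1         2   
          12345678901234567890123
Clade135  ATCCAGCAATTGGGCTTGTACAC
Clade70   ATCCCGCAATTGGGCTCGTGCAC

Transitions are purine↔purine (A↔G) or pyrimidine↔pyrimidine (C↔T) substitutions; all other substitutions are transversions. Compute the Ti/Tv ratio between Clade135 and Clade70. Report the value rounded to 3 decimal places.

2.000

The sequences differ at positions 5 (A/C, transversion), 17 (T/C, transition), 20 (A/G, transition).
Of the 3 differences, 2 transitions and 1 transversion, so Ti/Tv = 2/1 = 2.000.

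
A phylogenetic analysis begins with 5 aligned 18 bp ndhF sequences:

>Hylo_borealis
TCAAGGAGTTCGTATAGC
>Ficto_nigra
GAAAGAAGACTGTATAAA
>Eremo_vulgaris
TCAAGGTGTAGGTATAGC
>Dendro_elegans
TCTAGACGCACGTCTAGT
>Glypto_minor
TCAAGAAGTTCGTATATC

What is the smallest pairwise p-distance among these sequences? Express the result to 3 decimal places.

Pairwise Hamming distances:
  Hylo_borealis vs Ficto_nigra: 8
  Hylo_borealis vs Eremo_vulgaris: 3
  Hylo_borealis vs Dendro_elegans: 7
  Hylo_borealis vs Glypto_minor: 2
  Ficto_nigra vs Eremo_vulgaris: 9
  Ficto_nigra vs Dendro_elegans: 10
  Ficto_nigra vs Glypto_minor: 7
  Eremo_vulgaris vs Dendro_elegans: 7
  Eremo_vulgaris vs Glypto_minor: 5
  Dendro_elegans vs Glypto_minor: 7
The smallest is 2 mismatches, between Hylo_borealis and Glypto_minor; p = 2/18 = 0.111.

0.111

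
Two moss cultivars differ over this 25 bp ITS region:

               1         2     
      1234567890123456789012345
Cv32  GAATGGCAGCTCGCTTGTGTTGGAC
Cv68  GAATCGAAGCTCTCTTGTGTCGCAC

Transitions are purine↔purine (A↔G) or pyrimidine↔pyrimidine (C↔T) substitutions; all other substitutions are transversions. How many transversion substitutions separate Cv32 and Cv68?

The sequences differ at positions 5 (G/C, transversion), 7 (C/A, transversion), 13 (G/T, transversion), 21 (T/C, transition), 23 (G/C, transversion).
Of the 5 differences, 1 transition and 4 transversions, so the answer is 4.

4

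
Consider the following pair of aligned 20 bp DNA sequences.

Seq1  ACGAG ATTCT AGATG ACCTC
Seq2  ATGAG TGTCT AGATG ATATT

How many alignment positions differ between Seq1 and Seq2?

The sequences differ at positions 2 (C/T), 6 (A/T), 7 (T/G), 17 (C/T), 18 (C/A), 20 (C/T).
That gives 6 mismatches out of 20 aligned sites, so the Hamming distance is 6.

6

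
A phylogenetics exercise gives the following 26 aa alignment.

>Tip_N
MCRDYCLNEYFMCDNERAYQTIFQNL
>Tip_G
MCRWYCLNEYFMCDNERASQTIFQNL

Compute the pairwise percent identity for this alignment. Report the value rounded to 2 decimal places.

Mismatches occur at site 4 (D→W), site 19 (Y→S).
24 of the 26 sites match, so the percent identity is 24/26 × 100 = 92.31%.

92.31%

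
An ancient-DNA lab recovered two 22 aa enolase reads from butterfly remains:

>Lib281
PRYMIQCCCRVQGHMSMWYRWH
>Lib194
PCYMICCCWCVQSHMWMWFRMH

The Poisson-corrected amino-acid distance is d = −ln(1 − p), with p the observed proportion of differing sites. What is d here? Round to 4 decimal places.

0.4520

Mismatches occur at site 2 (R/C), site 6 (Q/C), site 9 (C/W), site 10 (R/C), site 13 (G/S), site 16 (S/W), site 19 (Y/F), site 21 (W/M).
p = 8/22 = 0.363636.
d = −ln(1 − 0.363636) = −ln(0.636364) = 0.4520.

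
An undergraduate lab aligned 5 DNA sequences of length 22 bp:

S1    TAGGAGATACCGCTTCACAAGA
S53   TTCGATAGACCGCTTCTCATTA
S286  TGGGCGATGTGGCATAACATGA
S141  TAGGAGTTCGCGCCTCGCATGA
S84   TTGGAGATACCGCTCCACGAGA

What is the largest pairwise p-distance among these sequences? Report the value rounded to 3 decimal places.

Pairwise Hamming distances:
  S1 vs S53: 7
  S1 vs S286: 8
  S1 vs S141: 6
  S1 vs S84: 3
  S53 vs S286: 12
  S53 vs S141: 10
  S53 vs S84: 8
  S286 vs S141: 9
  S286 vs S84: 10
  S141 vs S84: 9
The largest is 12 mismatches, between S53 and S286; p = 12/22 = 0.545.

0.545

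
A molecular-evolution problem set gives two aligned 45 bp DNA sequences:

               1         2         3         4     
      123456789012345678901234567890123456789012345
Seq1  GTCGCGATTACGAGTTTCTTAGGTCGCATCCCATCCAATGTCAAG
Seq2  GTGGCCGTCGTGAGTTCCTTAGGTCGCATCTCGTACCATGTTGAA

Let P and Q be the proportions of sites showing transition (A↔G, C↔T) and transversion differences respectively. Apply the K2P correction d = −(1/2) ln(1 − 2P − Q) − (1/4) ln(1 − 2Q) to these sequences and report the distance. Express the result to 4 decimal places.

Differing sites — 3:C/G (Tv); 6:G/C (Tv); 7:A/G (Ti); 9:T/C (Ti); 10:A/G (Ti); 11:C/T (Ti); 17:T/C (Ti); 31:C/T (Ti); 33:A/G (Ti); 35:C/A (Tv); 37:A/C (Tv); 42:C/T (Ti); 43:A/G (Ti); 45:G/A (Ti).
Of the 14 differences, 10 transitions and 4 transversions over 45 sites: P = 10/45 = 0.222222, Q = 4/45 = 0.088889.
d = −0.5·ln(0.466667) − 0.25·ln(0.822222) = −0.5·(-0.762139) − 0.25·(-0.195745) = 0.4300.

0.4300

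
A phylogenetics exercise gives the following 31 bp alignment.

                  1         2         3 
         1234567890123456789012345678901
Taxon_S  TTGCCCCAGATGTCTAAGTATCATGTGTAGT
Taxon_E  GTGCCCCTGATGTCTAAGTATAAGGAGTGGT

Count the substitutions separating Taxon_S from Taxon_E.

6

Mismatches occur at site 1 (T→G), site 8 (A→T), site 22 (C→A), site 24 (T→G), site 26 (T→A), site 29 (A→G).
That gives 6 mismatches out of 31 aligned sites, so the Hamming distance is 6.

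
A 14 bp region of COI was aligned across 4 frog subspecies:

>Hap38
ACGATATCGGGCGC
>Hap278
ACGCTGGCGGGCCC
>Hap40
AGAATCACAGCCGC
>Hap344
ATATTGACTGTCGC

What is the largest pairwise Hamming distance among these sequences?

Pairwise Hamming distances:
  Hap38 vs Hap278: 4
  Hap38 vs Hap40: 6
  Hap38 vs Hap344: 7
  Hap278 vs Hap40: 8
  Hap278 vs Hap344: 7
  Hap40 vs Hap344: 5
The largest is 8, between Hap278 and Hap40.

8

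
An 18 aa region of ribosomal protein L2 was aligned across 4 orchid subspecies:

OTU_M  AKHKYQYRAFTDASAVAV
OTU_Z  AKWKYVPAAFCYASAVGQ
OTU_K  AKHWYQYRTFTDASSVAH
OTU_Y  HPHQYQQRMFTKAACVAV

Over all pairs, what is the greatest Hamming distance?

Pairwise Hamming distances:
  OTU_M vs OTU_Z: 8
  OTU_M vs OTU_K: 4
  OTU_M vs OTU_Y: 8
  OTU_Z vs OTU_K: 11
  OTU_Z vs OTU_Y: 14
  OTU_K vs OTU_Y: 9
The largest is 14, between OTU_Z and OTU_Y.

14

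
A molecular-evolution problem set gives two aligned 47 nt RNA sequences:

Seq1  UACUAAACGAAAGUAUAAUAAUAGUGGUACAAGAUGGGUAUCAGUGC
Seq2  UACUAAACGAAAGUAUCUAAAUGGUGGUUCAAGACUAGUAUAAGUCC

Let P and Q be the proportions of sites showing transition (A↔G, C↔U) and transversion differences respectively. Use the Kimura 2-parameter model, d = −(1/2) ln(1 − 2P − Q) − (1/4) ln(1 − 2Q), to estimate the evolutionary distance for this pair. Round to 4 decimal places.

Differing sites — 17:A/C (Tv); 18:A/U (Tv); 19:U/A (Tv); 23:A/G (Ti); 29:A/U (Tv); 35:U/C (Ti); 36:G/U (Tv); 37:G/A (Ti); 42:C/A (Tv); 46:G/C (Tv).
Of the 10 differences, 3 transitions and 7 transversions over 47 sites: P = 3/47 = 0.063830, Q = 7/47 = 0.148936.
d = −0.5·ln(0.723404) − 0.25·ln(0.702128) = −0.5·(-0.323787) − 0.25·(-0.353640) = 0.2503.

0.2503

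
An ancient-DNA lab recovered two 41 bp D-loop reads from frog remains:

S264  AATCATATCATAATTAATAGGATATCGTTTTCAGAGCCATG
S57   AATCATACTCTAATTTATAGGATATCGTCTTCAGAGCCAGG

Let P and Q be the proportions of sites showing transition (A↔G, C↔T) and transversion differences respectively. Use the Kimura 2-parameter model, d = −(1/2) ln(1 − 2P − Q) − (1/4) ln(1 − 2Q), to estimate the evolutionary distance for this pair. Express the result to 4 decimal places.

Mismatches occur at site 8 (T↔C, transition), site 9 (C↔T, transition), site 10 (A↔C, transversion), site 16 (A↔T, transversion), site 29 (T↔C, transition), site 40 (T↔G, transversion).
Of the 6 differences, 3 transitions and 3 transversions over 41 sites: P = 3/41 = 0.073171, Q = 3/41 = 0.073171.
d = −0.5·ln(0.780487) − 0.25·ln(0.853658) = −0.5·(-0.247837) − 0.25·(-0.158225) = 0.1635.

0.1635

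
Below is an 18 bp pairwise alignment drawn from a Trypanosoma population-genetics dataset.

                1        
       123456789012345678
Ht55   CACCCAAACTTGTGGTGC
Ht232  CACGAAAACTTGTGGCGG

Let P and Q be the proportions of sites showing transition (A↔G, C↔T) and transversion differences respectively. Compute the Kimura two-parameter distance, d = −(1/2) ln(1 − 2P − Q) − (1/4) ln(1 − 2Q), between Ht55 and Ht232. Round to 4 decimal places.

0.2641

Differing sites — 4:C/G (Tv); 5:C/A (Tv); 16:T/C (Ti); 18:C/G (Tv).
Of the 4 differences, 1 transition and 3 transversions over 18 sites: P = 1/18 = 0.055556, Q = 3/18 = 0.166667.
d = −0.5·ln(0.722221) − 0.25·ln(0.666666) = −0.5·(-0.325424) − 0.25·(-0.405466) = 0.2641.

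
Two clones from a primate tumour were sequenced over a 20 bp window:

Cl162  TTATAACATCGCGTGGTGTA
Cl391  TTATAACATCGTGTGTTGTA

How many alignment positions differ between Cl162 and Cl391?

2

Mismatches occur at site 12 (C/T), site 16 (G/T).
That gives 2 mismatches out of 20 aligned sites, so the Hamming distance is 2.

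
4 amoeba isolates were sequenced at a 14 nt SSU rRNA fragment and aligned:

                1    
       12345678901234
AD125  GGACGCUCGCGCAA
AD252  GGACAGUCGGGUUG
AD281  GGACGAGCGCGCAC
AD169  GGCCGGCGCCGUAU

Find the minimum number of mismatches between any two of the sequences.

3

Pairwise Hamming distances:
  AD125 vs AD252: 6
  AD125 vs AD281: 3
  AD125 vs AD169: 7
  AD252 vs AD281: 7
  AD252 vs AD169: 8
  AD281 vs AD169: 7
The smallest is 3, between AD125 and AD281.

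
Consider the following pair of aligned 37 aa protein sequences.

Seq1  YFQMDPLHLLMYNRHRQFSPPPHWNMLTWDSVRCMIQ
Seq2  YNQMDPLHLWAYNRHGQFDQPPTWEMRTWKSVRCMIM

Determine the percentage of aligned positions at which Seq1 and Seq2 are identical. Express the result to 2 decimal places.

Mismatches occur at site 2 (F/N), site 10 (L/W), site 11 (M/A), site 16 (R/G), site 19 (S/D), site 20 (P/Q), site 23 (H/T), site 25 (N/E), site 27 (L/R), site 30 (D/K), site 37 (Q/M).
26 of the 37 sites match, so the percent identity is 26/37 × 100 = 70.27%.

70.27%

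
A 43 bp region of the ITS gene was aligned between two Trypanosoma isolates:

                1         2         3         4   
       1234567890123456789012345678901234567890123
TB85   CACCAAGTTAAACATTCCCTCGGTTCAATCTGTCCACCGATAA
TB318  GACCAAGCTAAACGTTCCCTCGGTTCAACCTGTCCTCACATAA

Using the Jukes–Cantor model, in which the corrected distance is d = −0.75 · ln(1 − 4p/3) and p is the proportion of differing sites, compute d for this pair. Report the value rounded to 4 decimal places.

Mismatches occur at site 1 (C↔G), site 8 (T↔C), site 14 (A↔G), site 29 (T↔C), site 36 (A↔T), site 38 (C↔A), site 39 (G↔C).
p = 7/43 = 0.162791.
d = −0.75 · ln(1 − (4/3)·0.162791) = −0.75 · ln(0.782945) = −0.75 · (-0.244693) = 0.1835.

0.1835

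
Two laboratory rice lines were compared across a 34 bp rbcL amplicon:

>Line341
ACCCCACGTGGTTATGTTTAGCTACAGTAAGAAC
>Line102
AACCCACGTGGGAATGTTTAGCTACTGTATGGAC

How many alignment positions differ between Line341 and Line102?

The sequences differ at positions 2 (C/A), 12 (T/G), 13 (T/A), 26 (A/T), 30 (A/T), 32 (A/G).
That gives 6 mismatches out of 34 aligned sites, so the Hamming distance is 6.

6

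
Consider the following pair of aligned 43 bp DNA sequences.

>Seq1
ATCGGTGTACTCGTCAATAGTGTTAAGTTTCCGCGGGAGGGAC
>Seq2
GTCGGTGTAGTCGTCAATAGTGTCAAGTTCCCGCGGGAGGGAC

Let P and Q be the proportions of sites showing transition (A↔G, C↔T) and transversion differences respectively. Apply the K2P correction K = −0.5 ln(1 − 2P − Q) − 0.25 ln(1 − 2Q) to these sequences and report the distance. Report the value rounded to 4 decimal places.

Mismatches occur at site 1 (A↔G, transition), site 10 (C↔G, transversion), site 24 (T↔C, transition), site 30 (T↔C, transition).
Of the 4 differences, 3 transitions and 1 transversion over 43 sites: P = 3/43 = 0.069767, Q = 1/43 = 0.023256.
d = −0.5·ln(0.837210) − 0.25·ln(0.953488) = −0.5·(-0.177680) − 0.25·(-0.047628) = 0.1007.

0.1007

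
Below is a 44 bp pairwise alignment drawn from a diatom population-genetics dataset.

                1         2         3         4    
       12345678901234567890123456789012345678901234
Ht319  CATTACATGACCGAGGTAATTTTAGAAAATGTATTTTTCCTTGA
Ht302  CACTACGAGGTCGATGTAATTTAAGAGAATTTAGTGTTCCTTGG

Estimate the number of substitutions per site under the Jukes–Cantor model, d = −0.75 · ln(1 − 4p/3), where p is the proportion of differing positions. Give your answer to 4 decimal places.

Mismatches occur at site 3 (T↔C), site 7 (A↔G), site 8 (T↔A), site 10 (A↔G), site 11 (C↔T), site 15 (G↔T), site 23 (T↔A), site 27 (A↔G), site 31 (G↔T), site 34 (T↔G), site 36 (T↔G), site 44 (A↔G).
p = 12/44 = 0.272727.
d = −0.75 · ln(1 − (4/3)·0.272727) = −0.75 · ln(0.636364) = −0.75 · (-0.451985) = 0.3390.

0.3390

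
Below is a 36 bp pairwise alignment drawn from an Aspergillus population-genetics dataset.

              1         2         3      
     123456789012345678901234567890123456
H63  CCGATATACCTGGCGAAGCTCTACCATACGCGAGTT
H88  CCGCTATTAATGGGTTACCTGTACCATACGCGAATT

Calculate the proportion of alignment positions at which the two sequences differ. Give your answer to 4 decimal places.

0.2778

Mismatches occur at site 4 (A/C), site 8 (A/T), site 9 (C/A), site 10 (C/A), site 14 (C/G), site 15 (G/T), site 16 (A/T), site 18 (G/C), site 21 (C/G), site 34 (G/A).
There are 10 differences over 36 sites, so p = 10/36 = 0.2778.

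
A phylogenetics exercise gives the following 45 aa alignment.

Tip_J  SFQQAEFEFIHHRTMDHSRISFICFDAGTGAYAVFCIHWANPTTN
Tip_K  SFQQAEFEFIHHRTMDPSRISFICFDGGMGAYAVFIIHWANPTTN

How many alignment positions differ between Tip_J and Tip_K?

Differing sites — 17:H/P; 27:A/G; 29:T/M; 36:C/I.
That gives 4 mismatches out of 45 aligned sites, so the Hamming distance is 4.

4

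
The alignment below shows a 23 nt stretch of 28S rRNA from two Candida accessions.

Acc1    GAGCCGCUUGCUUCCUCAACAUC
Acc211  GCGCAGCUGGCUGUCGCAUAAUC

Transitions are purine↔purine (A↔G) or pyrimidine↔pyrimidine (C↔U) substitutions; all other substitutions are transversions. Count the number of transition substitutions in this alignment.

1

The sequences differ at positions 2 (A/C, transversion), 5 (C/A, transversion), 9 (U/G, transversion), 13 (U/G, transversion), 14 (C/U, transition), 16 (U/G, transversion), 19 (A/U, transversion), 20 (C/A, transversion).
Of the 8 differences, 1 transition and 7 transversions, so the answer is 1.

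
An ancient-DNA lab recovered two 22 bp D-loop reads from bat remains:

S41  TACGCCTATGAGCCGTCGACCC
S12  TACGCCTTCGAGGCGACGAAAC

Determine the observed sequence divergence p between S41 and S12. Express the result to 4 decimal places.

The sequences differ at positions 8 (A/T), 9 (T/C), 13 (C/G), 16 (T/A), 20 (C/A), 21 (C/A).
There are 6 differences over 22 sites, so p = 6/22 = 0.2727.

0.2727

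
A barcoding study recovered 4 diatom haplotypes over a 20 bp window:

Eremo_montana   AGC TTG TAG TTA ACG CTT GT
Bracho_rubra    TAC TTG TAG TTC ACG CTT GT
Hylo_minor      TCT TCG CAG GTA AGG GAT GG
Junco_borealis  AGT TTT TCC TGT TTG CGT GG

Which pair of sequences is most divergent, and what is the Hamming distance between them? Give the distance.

Pairwise Hamming distances:
  Eremo_montana vs Bracho_rubra: 3
  Eremo_montana vs Hylo_minor: 10
  Eremo_montana vs Junco_borealis: 10
  Bracho_rubra vs Hylo_minor: 10
  Bracho_rubra vs Junco_borealis: 12
  Hylo_minor vs Junco_borealis: 14
The largest is 14, between Hylo_minor and Junco_borealis.

14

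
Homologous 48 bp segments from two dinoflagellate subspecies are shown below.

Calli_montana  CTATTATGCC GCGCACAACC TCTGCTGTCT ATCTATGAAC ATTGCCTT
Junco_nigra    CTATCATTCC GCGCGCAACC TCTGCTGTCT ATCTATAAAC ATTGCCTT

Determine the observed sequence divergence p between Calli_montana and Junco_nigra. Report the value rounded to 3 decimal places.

0.083

Mismatches occur at site 5 (T/C), site 8 (G/T), site 15 (A/G), site 37 (G/A).
There are 4 differences over 48 sites, so p = 4/48 = 0.083.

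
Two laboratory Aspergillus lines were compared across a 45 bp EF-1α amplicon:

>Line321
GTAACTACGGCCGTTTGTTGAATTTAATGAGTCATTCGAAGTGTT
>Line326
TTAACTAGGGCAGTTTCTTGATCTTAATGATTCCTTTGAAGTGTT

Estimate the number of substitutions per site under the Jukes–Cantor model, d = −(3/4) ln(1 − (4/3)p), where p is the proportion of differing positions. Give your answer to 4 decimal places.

Mismatches occur at site 1 (G/T), site 8 (C/G), site 12 (C/A), site 17 (G/C), site 22 (A/T), site 23 (T/C), site 31 (G/T), site 34 (A/C), site 37 (C/T).
p = 9/45 = 0.200000.
d = −0.75 · ln(1 − (4/3)·0.200000) = −0.75 · ln(0.733333) = −0.75 · (-0.310155) = 0.2326.

0.2326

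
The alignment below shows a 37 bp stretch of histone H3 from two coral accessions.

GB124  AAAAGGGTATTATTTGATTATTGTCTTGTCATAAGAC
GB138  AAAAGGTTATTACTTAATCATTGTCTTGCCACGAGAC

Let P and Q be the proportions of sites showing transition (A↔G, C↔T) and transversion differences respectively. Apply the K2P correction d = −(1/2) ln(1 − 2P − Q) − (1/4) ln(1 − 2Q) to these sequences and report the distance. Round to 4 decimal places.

0.2303

Mismatches occur at site 7 (G↔T, transversion), site 13 (T↔C, transition), site 16 (G↔A, transition), site 19 (T↔C, transition), site 29 (T↔C, transition), site 32 (T↔C, transition), site 33 (A↔G, transition).
Of the 7 differences, 6 transitions and 1 transversion over 37 sites: P = 6/37 = 0.162162, Q = 1/37 = 0.027027.
d = −0.5·ln(0.648649) − 0.25·ln(0.945946) = −0.5·(-0.432864) − 0.25·(-0.055570) = 0.2303.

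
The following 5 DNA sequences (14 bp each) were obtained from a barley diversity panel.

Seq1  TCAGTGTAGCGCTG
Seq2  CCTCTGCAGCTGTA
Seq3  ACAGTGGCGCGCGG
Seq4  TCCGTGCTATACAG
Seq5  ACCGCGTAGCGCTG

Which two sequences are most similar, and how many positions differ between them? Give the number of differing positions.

3

Pairwise Hamming distances:
  Seq1 vs Seq2: 7
  Seq1 vs Seq3: 4
  Seq1 vs Seq4: 7
  Seq1 vs Seq5: 3
  Seq2 vs Seq3: 9
  Seq2 vs Seq4: 10
  Seq2 vs Seq5: 8
  Seq3 vs Seq4: 8
  Seq3 vs Seq5: 5
  Seq4 vs Seq5: 8
The smallest is 3, between Seq1 and Seq5.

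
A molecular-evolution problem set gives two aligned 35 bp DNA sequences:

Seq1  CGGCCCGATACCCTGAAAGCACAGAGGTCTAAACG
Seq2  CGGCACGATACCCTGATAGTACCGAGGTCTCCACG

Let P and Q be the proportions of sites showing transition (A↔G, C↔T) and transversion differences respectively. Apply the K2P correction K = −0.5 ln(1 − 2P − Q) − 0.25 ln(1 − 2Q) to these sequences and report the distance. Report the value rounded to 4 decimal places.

The sequences differ at positions 5 (C/A, transversion), 17 (A/T, transversion), 20 (C/T, transition), 23 (A/C, transversion), 31 (A/C, transversion), 32 (A/C, transversion).
Of the 6 differences, 1 transition and 5 transversions over 35 sites: P = 1/35 = 0.028571, Q = 5/35 = 0.142857.
d = −0.5·ln(0.800001) − 0.25·ln(0.714286) = −0.5·(-0.223142) − 0.25·(-0.336472) = 0.1957.

0.1957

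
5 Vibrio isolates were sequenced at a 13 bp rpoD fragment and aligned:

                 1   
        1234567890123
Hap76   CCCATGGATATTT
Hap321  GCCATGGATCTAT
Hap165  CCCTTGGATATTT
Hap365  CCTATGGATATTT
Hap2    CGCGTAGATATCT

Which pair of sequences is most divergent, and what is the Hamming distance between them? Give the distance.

Pairwise Hamming distances:
  Hap76 vs Hap321: 3
  Hap76 vs Hap165: 1
  Hap76 vs Hap365: 1
  Hap76 vs Hap2: 4
  Hap321 vs Hap165: 4
  Hap321 vs Hap365: 4
  Hap321 vs Hap2: 6
  Hap165 vs Hap365: 2
  Hap165 vs Hap2: 4
  Hap365 vs Hap2: 5
The largest is 6, between Hap321 and Hap2.

6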